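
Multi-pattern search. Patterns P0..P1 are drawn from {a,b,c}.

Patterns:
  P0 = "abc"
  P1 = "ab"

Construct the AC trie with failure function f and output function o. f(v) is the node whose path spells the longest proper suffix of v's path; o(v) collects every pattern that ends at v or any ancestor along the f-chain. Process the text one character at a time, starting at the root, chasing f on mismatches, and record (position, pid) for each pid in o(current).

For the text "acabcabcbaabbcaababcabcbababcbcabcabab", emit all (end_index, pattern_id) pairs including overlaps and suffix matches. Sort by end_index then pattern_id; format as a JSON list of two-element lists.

Build:
Trie nodes:
  0='ε' goto a→1
  1='a' goto b→2
  2='ab' goto c→3  [P1 ends]
  3='abc' goto ·  [P0 ends]

BFS fail/out derivation:
  n1('a'): parent n0 fail=0; on 'a' 0 → fail=0;  out ∅∪∅=∅
  n2('ab'): parent n1 fail=0; on 'b' 0 → fail=0;  out {1}∪∅={1}
  n3('abc'): parent n2 fail=0; on 'c' 0 → fail=0;  out {0}∪∅={0}

Scan:
i=0 'a': node 0→1
i=1 'c': node 1→0 (via fail)
i=2 'a': node 0→1
i=3 'b': node 1→2  emit P1@[2:3]
i=4 'c': node 2→3  emit P0@[2:4]
i=5 'a': node 3→1 (via fail)
i=6 'b': node 1→2  emit P1@[5:6]
i=7 'c': node 2→3  emit P0@[5:7]
i=8 'b': node 3→0 (via fail)
i=9 'a': node 0→1
i=10 'a': node 1→1 (via fail)
i=11 'b': node 1→2  emit P1@[10:11]
i=12 'b': node 2→0 (via fail)
i=13 'c': node 0→0
i=14 'a': node 0→1
i=15 'a': node 1→1 (via fail)
i=16 'b': node 1→2  emit P1@[15:16]
i=17 'a': node 2→1 (via fail)
i=18 'b': node 1→2  emit P1@[17:18]
i=19 'c': node 2→3  emit P0@[17:19]
i=20 'a': node 3→1 (via fail)
i=21 'b': node 1→2  emit P1@[20:21]
i=22 'c': node 2→3  emit P0@[20:22]
i=23 'b': node 3→0 (via fail)
i=24 'a': node 0→1
i=25 'b': node 1→2  emit P1@[24:25]
i=26 'a': node 2→1 (via fail)
i=27 'b': node 1→2  emit P1@[26:27]
i=28 'c': node 2→3  emit P0@[26:28]
i=29 'b': node 3→0 (via fail)
i=30 'c': node 0→0
i=31 'a': node 0→1
i=32 'b': node 1→2  emit P1@[31:32]
i=33 'c': node 2→3  emit P0@[31:33]
i=34 'a': node 3→1 (via fail)
i=35 'b': node 1→2  emit P1@[34:35]
i=36 'a': node 2→1 (via fail)
i=37 'b': node 1→2  emit P1@[36:37]

Result: [[3,1],[4,0],[6,1],[7,0],[11,1],[16,1],[18,1],[19,0],[21,1],[22,0],[25,1],[27,1],[28,0],[32,1],[33,0],[35,1],[37,1]]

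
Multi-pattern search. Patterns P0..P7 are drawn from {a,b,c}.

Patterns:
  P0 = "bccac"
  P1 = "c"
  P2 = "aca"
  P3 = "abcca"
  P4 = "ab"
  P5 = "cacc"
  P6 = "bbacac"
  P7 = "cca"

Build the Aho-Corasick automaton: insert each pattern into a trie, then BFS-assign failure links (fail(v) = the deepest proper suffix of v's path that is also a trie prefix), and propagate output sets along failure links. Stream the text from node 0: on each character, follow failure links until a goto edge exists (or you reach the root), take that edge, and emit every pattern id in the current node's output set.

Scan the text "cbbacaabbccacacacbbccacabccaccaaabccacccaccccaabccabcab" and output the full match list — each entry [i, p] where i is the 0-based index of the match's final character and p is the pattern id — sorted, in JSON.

Build automaton:
Trie nodes:
  n0 'ε': a→7 b→1 c→6
  n1 'b': b→17 c→2
  n2 'bc': c→3
  n3 'bcc': a→4
  n4 'bcca': c→5
  n5 'bccac': ·  ←P0
  n6 'c': a→14 c→22  ←P1
  n7 'a': b→10 c→8
  n8 'ac': a→9
  n9 'aca': ·  ←P2
  n10 'ab': c→11  ←P4
  n11 'abc': c→12
  n12 'abcc': a→13
  n13 'abcca': ·  ←P3
  n14 'ca': c→15
  n15 'cac': c→16
  n16 'cacc': ·  ←P5
  n17 'bb': a→18
  n18 'bba': c→19
  n19 'bbac': a→20
  n20 'bbaca': c→21
  n21 'bbacac': ·  ←P6
  n22 'cc': a→23
  n23 'cca': ·  ←P7

Failure links (BFS by depth):
  n1('b'): parent n0 fail=0; on 'b' 0 → fail=0;  out ∅∪∅=∅
  n6('c'): parent n0 fail=0; on 'c' 0 → fail=0;  out {1}∪∅={1}
  n7('a'): parent n0 fail=0; on 'a' 0 → fail=0;  out ∅∪∅=∅
  n2('bc'): parent n1 fail=0; on 'c' 0 → fail=6;  out ∅∪{1}={1}
  n8('ac'): parent n7 fail=0; on 'c' 0 → fail=6;  out ∅∪{1}={1}
  n10('ab'): parent n7 fail=0; on 'b' 0 → fail=1;  out {4}∪∅={4}
  n14('ca'): parent n6 fail=0; on 'a' 0 → fail=7;  out ∅∪∅=∅
  n17('bb'): parent n1 fail=0; on 'b' 0 → fail=1;  out ∅∪∅=∅
  n22('cc'): parent n6 fail=0; on 'c' 0 → fail=6;  out ∅∪{1}={1}
  n3('bcc'): parent n2 fail=6; on 'c' 6 → fail=22;  out ∅∪{1}={1}
  n9('aca'): parent n8 fail=6; on 'a' 6 → fail=14;  out {2}∪∅={2}
  n11('abc'): parent n10 fail=1; on 'c' 1 → fail=2;  out ∅∪{1}={1}
  n15('cac'): parent n14 fail=7; on 'c' 7 → fail=8;  out ∅∪{1}={1}
  n18('bba'): parent n17 fail=1; on 'a' 1→0 → fail=7;  out ∅∪∅=∅
  n23('cca'): parent n22 fail=6; on 'a' 6 → fail=14;  out {7}∪∅={7}
  n4('bcca'): parent n3 fail=22; on 'a' 22 → fail=23;  out ∅∪{7}={7}
  n12('abcc'): parent n11 fail=2; on 'c' 2 → fail=3;  out ∅∪{1}={1}
  n16('cacc'): parent n15 fail=8; on 'c' 8→6 → fail=22;  out {5}∪{1}={1,5}
  n19('bbac'): parent n18 fail=7; on 'c' 7 → fail=8;  out ∅∪{1}={1}
  n5('bccac'): parent n4 fail=23; on 'c' 23→14 → fail=15;  out {0}∪{1}={0,1}
  n13('abcca'): parent n12 fail=3; on 'a' 3 → fail=4;  out {3}∪{7}={3,7}
  n20('bbaca'): parent n19 fail=8; on 'a' 8 → fail=9;  out ∅∪{2}={2}
  n21('bbacac'): parent n20 fail=9; on 'c' 9→14 → fail=15;  out {6}∪{1}={1,6}

Text stream:
[0] read 'c'  n0⇒n6  emit P1@[0:0]
[1] read 'b'  n6⇒n1 (fail-walked)
[2] read 'b'  n1⇒n17
[3] read 'a'  n17⇒n18
[4] read 'c'  n18⇒n19  emit P1@[4:4]
[5] read 'a'  n19⇒n20  emit P2@[3:5]
[6] read 'a'  n20⇒n7 (fail-walked)
[7] read 'b'  n7⇒n10  emit P4@[6:7]
[8] read 'b'  n10⇒n17 (fail-walked)
[9] read 'c'  n17⇒n2 (fail-walked)  emit P1@[9:9]
[10] read 'c'  n2⇒n3  emit P1@[10:10]
[11] read 'a'  n3⇒n4  emit P7@[9:11]
[12] read 'c'  n4⇒n5  emit P0@[8:12],P1@[12:12]
[13] read 'a'  n5⇒n9 (fail-walked)  emit P2@[11:13]
[14] read 'c'  n9⇒n15 (fail-walked)  emit P1@[14:14]
[15] read 'a'  n15⇒n9 (fail-walked)  emit P2@[13:15]
[16] read 'c'  n9⇒n15 (fail-walked)  emit P1@[16:16]
[17] read 'b'  n15⇒n1 (fail-walked)
[18] read 'b'  n1⇒n17
[19] read 'c'  n17⇒n2 (fail-walked)  emit P1@[19:19]
[20] read 'c'  n2⇒n3  emit P1@[20:20]
[21] read 'a'  n3⇒n4  emit P7@[19:21]
[22] read 'c'  n4⇒n5  emit P0@[18:22],P1@[22:22]
[23] read 'a'  n5⇒n9 (fail-walked)  emit P2@[21:23]
[24] read 'b'  n9⇒n10 (fail-walked)  emit P4@[23:24]
[25] read 'c'  n10⇒n11  emit P1@[25:25]
[26] read 'c'  n11⇒n12  emit P1@[26:26]
[27] read 'a'  n12⇒n13  emit P3@[23:27],P7@[25:27]
[28] read 'c'  n13⇒n5 (fail-walked)  emit P0@[24:28],P1@[28:28]
[29] read 'c'  n5⇒n16 (fail-walked)  emit P1@[29:29],P5@[26:29]
[30] read 'a'  n16⇒n23 (fail-walked)  emit P7@[28:30]
[31] read 'a'  n23⇒n7 (fail-walked)
[32] read 'a'  n7⇒n7 (fail-walked)
[33] read 'b'  n7⇒n10  emit P4@[32:33]
[34] read 'c'  n10⇒n11  emit P1@[34:34]
[35] read 'c'  n11⇒n12  emit P1@[35:35]
[36] read 'a'  n12⇒n13  emit P3@[32:36],P7@[34:36]
[37] read 'c'  n13⇒n5 (fail-walked)  emit P0@[33:37],P1@[37:37]
[38] read 'c'  n5⇒n16 (fail-walked)  emit P1@[38:38],P5@[35:38]
[39] read 'c'  n16⇒n22 (fail-walked)  emit P1@[39:39]
[40] read 'a'  n22⇒n23  emit P7@[38:40]
[41] read 'c'  n23⇒n15 (fail-walked)  emit P1@[41:41]
[42] read 'c'  n15⇒n16  emit P1@[42:42],P5@[39:42]
[43] read 'c'  n16⇒n22 (fail-walked)  emit P1@[43:43]
[44] read 'c'  n22⇒n22 (fail-walked)  emit P1@[44:44]
[45] read 'a'  n22⇒n23  emit P7@[43:45]
[46] read 'a'  n23⇒n7 (fail-walked)
[47] read 'b'  n7⇒n10  emit P4@[46:47]
[48] read 'c'  n10⇒n11  emit P1@[48:48]
[49] read 'c'  n11⇒n12  emit P1@[49:49]
[50] read 'a'  n12⇒n13  emit P3@[46:50],P7@[48:50]
[51] read 'b'  n13⇒n10 (fail-walked)  emit P4@[50:51]
[52] read 'c'  n10⇒n11  emit P1@[52:52]
[53] read 'a'  n11⇒n14 (fail-walked)
[54] read 'b'  n14⇒n10 (fail-walked)  emit P4@[53:54]

Matches: [[0,1],[4,1],[5,2],[7,4],[9,1],[10,1],[11,7],[12,0],[12,1],[13,2],[14,1],[15,2],[16,1],[19,1],[20,1],[21,7],[22,0],[22,1],[23,2],[24,4],[25,1],[26,1],[27,3],[27,7],[28,0],[28,1],[29,1],[29,5],[30,7],[33,4],[34,1],[35,1],[36,3],[36,7],[37,0],[37,1],[38,1],[38,5],[39,1],[40,7],[41,1],[42,1],[42,5],[43,1],[44,1],[45,7],[47,4],[48,1],[49,1],[50,3],[50,7],[51,4],[52,1],[54,4]]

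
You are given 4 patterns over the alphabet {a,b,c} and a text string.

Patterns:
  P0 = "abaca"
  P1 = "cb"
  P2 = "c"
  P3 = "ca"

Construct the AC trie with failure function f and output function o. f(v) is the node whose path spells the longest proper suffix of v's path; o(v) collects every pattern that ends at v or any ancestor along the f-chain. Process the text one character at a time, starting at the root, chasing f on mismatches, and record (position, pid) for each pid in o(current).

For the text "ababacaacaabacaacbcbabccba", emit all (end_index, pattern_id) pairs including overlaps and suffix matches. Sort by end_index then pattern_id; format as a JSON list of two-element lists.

Construct AC machine:
Trie (insert patterns):
  n0 'ε': a→1 c→6
  n1 'a': b→2
  n2 'ab': a→3
  n3 'aba': c→4
  n4 'abac': a→5
  n5 'abaca': ·  [P0 ends]
  n6 'c': a→8 b→7  [P2 ends]
  n7 'cb': ·  [P1 ends]
  n8 'ca': ·  [P3 ends]

BFS fail/out derivation:
  n1('a'): parent n0 fail=0; on 'a' 0 → fail=0;  out ∅∪∅=∅
  n6('c'): parent n0 fail=0; on 'c' 0 → fail=0;  out {2}∪∅={2}
  n2('ab'): parent n1 fail=0; on 'b' 0 → fail=0;  out ∅∪∅=∅
  n7('cb'): parent n6 fail=0; on 'b' 0 → fail=0;  out {1}∪∅={1}
  n8('ca'): parent n6 fail=0; on 'a' 0 → fail=1;  out {3}∪∅={3}
  n3('aba'): parent n2 fail=0; on 'a' 0 → fail=1;  out ∅∪∅=∅
  n4('abac'): parent n3 fail=1; on 'c' 1→0 → fail=6;  out ∅∪{2}={2}
  n5('abaca'): parent n4 fail=6; on 'a' 6 → fail=8;  out {0}∪{3}={0,3}

Run:
[0] read 'a'  n0⇒n1
[1] read 'b'  n1⇒n2
[2] read 'a'  n2⇒n3
[3] read 'b'  n3⇒n2 (via fail)
[4] read 'a'  n2⇒n3
[5] read 'c'  n3⇒n4  emit P2@[5:5]
[6] read 'a'  n4⇒n5  emit P0@[2:6],P3@[5:6]
[7] read 'a'  n5⇒n1 (via fail)
[8] read 'c'  n1⇒n6 (via fail)  emit P2@[8:8]
[9] read 'a'  n6⇒n8  emit P3@[8:9]
[10] read 'a'  n8⇒n1 (via fail)
[11] read 'b'  n1⇒n2
[12] read 'a'  n2⇒n3
[13] read 'c'  n3⇒n4  emit P2@[13:13]
[14] read 'a'  n4⇒n5  emit P0@[10:14],P3@[13:14]
[15] read 'a'  n5⇒n1 (via fail)
[16] read 'c'  n1⇒n6 (via fail)  emit P2@[16:16]
[17] read 'b'  n6⇒n7  emit P1@[16:17]
[18] read 'c'  n7⇒n6 (via fail)  emit P2@[18:18]
[19] read 'b'  n6⇒n7  emit P1@[18:19]
[20] read 'a'  n7⇒n1 (via fail)
[21] read 'b'  n1⇒n2
[22] read 'c'  n2⇒n6 (via fail)  emit P2@[22:22]
[23] read 'c'  n6⇒n6 (via fail)  emit P2@[23:23]
[24] read 'b'  n6⇒n7  emit P1@[23:24]
[25] read 'a'  n7⇒n1 (via fail)

Result: [[5,2],[6,0],[6,3],[8,2],[9,3],[13,2],[14,0],[14,3],[16,2],[17,1],[18,2],[19,1],[22,2],[23,2],[24,1]]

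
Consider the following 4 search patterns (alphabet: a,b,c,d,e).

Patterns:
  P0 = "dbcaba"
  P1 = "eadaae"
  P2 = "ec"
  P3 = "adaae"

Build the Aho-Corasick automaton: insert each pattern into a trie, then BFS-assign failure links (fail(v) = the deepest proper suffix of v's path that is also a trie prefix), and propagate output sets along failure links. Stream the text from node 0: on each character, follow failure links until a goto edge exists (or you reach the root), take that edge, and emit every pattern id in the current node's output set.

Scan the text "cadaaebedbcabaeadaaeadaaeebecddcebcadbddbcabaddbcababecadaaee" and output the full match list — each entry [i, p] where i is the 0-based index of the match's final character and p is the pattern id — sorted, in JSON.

Build automaton:
Trie nodes:
  0='ε' goto a→14 d→1 e→7
  1='d' goto b→2
  2='db' goto c→3
  3='dbc' goto a→4
  4='dbca' goto b→5
  5='dbcab' goto a→6
  6='dbcaba' goto ·  [P0 ends]
  7='e' goto a→8 c→13
  8='ea' goto d→9
  9='ead' goto a→10
  10='eada' goto a→11
  11='eadaa' goto e→12
  12='eadaae' goto ·  [P1 ends]
  13='ec' goto ·  [P2 ends]
  14='a' goto d→15
  15='ad' goto a→16
  16='ada' goto a→17
  17='adaa' goto e→18
  18='adaae' goto ·  [P3 ends]

Failure links (BFS by depth):
  fail(1) 'd': from fail(0)=0 chase 'd': 0 ⇒ 0;  out=∅∪out(0)=∅
  fail(7) 'e': from fail(0)=0 chase 'e': 0 ⇒ 0;  out=∅∪out(0)=∅
  fail(14) 'a': from fail(0)=0 chase 'a': 0 ⇒ 0;  out=∅∪out(0)=∅
  fail(2) 'db': from fail(1)=0 chase 'b': 0 ⇒ 0;  out=∅∪out(0)=∅
  fail(8) 'ea': from fail(7)=0 chase 'a': 0 ⇒ 14;  out=∅∪out(14)=∅
  fail(13) 'ec': from fail(7)=0 chase 'c': 0 ⇒ 0;  out={2}∪out(0)={2}
  fail(15) 'ad': from fail(14)=0 chase 'd': 0 ⇒ 1;  out=∅∪out(1)=∅
  fail(3) 'dbc': from fail(2)=0 chase 'c': 0 ⇒ 0;  out=∅∪out(0)=∅
  fail(9) 'ead': from fail(8)=14 chase 'd': 14 ⇒ 15;  out=∅∪out(15)=∅
  fail(16) 'ada': from fail(15)=1 chase 'a': 1→0 ⇒ 14;  out=∅∪out(14)=∅
  fail(4) 'dbca': from fail(3)=0 chase 'a': 0 ⇒ 14;  out=∅∪out(14)=∅
  fail(10) 'eada': from fail(9)=15 chase 'a': 15 ⇒ 16;  out=∅∪out(16)=∅
  fail(17) 'adaa': from fail(16)=14 chase 'a': 14→0 ⇒ 14;  out=∅∪out(14)=∅
  fail(5) 'dbcab': from fail(4)=14 chase 'b': 14→0 ⇒ 0;  out=∅∪out(0)=∅
  fail(11) 'eadaa': from fail(10)=16 chase 'a': 16 ⇒ 17;  out=∅∪out(17)=∅
  fail(18) 'adaae': from fail(17)=14 chase 'e': 14→0 ⇒ 7;  out={3}∪out(7)={3}
  fail(6) 'dbcaba': from fail(5)=0 chase 'a': 0 ⇒ 14;  out={0}∪out(14)={0}
  fail(12) 'eadaae': from fail(11)=17 chase 'e': 17 ⇒ 18;  out={1}∪out(18)={1,3}

Run:
pos 0 'c': at 0
pos 1 'a': at 14
pos 2 'd': at 15
pos 3 'a': at 16
pos 4 'a': at 17
pos 5 'e': at 18  → match P3@[1:5]
pos 6 'b': at 0 ·f
pos 7 'e': at 7
pos 8 'd': at 1 ·f
pos 9 'b': at 2
pos 10 'c': at 3
pos 11 'a': at 4
pos 12 'b': at 5
pos 13 'a': at 6  → match P0@[8:13]
pos 14 'e': at 7 ·f
pos 15 'a': at 8
pos 16 'd': at 9
pos 17 'a': at 10
pos 18 'a': at 11
pos 19 'e': at 12  → match P1@[14:19],P3@[15:19]
pos 20 'a': at 8 ·f
pos 21 'd': at 9
pos 22 'a': at 10
pos 23 'a': at 11
pos 24 'e': at 12  → match P1@[19:24],P3@[20:24]
pos 25 'e': at 7 ·f
pos 26 'b': at 0 ·f
pos 27 'e': at 7
pos 28 'c': at 13  → match P2@[27:28]
pos 29 'd': at 1 ·f
pos 30 'd': at 1 ·f
pos 31 'c': at 0 ·f
pos 32 'e': at 7
pos 33 'b': at 0 ·f
pos 34 'c': at 0
pos 35 'a': at 14
pos 36 'd': at 15
pos 37 'b': at 2 ·f
pos 38 'd': at 1 ·f
pos 39 'd': at 1 ·f
pos 40 'b': at 2
pos 41 'c': at 3
pos 42 'a': at 4
pos 43 'b': at 5
pos 44 'a': at 6  → match P0@[39:44]
pos 45 'd': at 15 ·f
pos 46 'd': at 1 ·f
pos 47 'b': at 2
pos 48 'c': at 3
pos 49 'a': at 4
pos 50 'b': at 5
pos 51 'a': at 6  → match P0@[46:51]
pos 52 'b': at 0 ·f
pos 53 'e': at 7
pos 54 'c': at 13  → match P2@[53:54]
pos 55 'a': at 14 ·f
pos 56 'd': at 15
pos 57 'a': at 16
pos 58 'a': at 17
pos 59 'e': at 18  → match P3@[55:59]
pos 60 'e': at 7 ·f

All matches (sorted): [[5,3],[13,0],[19,1],[19,3],[24,1],[24,3],[28,2],[44,0],[51,0],[54,2],[59,3]]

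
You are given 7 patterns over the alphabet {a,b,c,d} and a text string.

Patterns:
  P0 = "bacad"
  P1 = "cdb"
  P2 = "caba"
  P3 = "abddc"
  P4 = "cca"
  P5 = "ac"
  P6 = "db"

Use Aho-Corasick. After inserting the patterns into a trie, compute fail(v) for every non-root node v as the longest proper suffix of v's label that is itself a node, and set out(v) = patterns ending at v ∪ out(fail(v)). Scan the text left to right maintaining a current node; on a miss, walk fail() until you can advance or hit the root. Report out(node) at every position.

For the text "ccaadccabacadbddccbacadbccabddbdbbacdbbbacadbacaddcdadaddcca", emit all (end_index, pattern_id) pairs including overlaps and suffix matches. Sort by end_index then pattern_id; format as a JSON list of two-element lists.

Construct AC machine:
Trie (insert patterns):
  n0 'ε': a→12 b→1 c→6 d→20
  n1 'b': a→2
  n2 'ba': c→3
  n3 'bac': a→4
  n4 'baca': d→5
  n5 'bacad': ·  ←P0
  n6 'c': a→9 c→17 d→7
  n7 'cd': b→8
  n8 'cdb': ·  ←P1
  n9 'ca': b→10
  n10 'cab': a→11
  n11 'caba': ·  ←P2
  n12 'a': b→13 c→19
  n13 'ab': d→14
  n14 'abd': d→15
  n15 'abdd': c→16
  n16 'abddc': ·  ←P3
  n17 'cc': a→18
  n18 'cca': ·  ←P4
  n19 'ac': ·  ←P5
  n20 'd': b→21
  n21 'db': ·  ←P6

BFS fail/out derivation:
  fail(1) 'b': from fail(0)=0 chase 'b': 0 ⇒ 0;  out=∅∪out(0)=∅
  fail(6) 'c': from fail(0)=0 chase 'c': 0 ⇒ 0;  out=∅∪out(0)=∅
  fail(12) 'a': from fail(0)=0 chase 'a': 0 ⇒ 0;  out=∅∪out(0)=∅
  fail(20) 'd': from fail(0)=0 chase 'd': 0 ⇒ 0;  out=∅∪out(0)=∅
  fail(2) 'ba': from fail(1)=0 chase 'a': 0 ⇒ 12;  out=∅∪out(12)=∅
  fail(7) 'cd': from fail(6)=0 chase 'd': 0 ⇒ 20;  out=∅∪out(20)=∅
  fail(9) 'ca': from fail(6)=0 chase 'a': 0 ⇒ 12;  out=∅∪out(12)=∅
  fail(13) 'ab': from fail(12)=0 chase 'b': 0 ⇒ 1;  out=∅∪out(1)=∅
  fail(17) 'cc': from fail(6)=0 chase 'c': 0 ⇒ 6;  out=∅∪out(6)=∅
  fail(19) 'ac': from fail(12)=0 chase 'c': 0 ⇒ 6;  out={5}∪out(6)={5}
  fail(21) 'db': from fail(20)=0 chase 'b': 0 ⇒ 1;  out={6}∪out(1)={6}
  fail(3) 'bac': from fail(2)=12 chase 'c': 12 ⇒ 19;  out=∅∪out(19)={5}
  fail(8) 'cdb': from fail(7)=20 chase 'b': 20 ⇒ 21;  out={1}∪out(21)={1,6}
  fail(10) 'cab': from fail(9)=12 chase 'b': 12 ⇒ 13;  out=∅∪out(13)=∅
  fail(14) 'abd': from fail(13)=1 chase 'd': 1→0 ⇒ 20;  out=∅∪out(20)=∅
  fail(18) 'cca': from fail(17)=6 chase 'a': 6 ⇒ 9;  out={4}∪out(9)={4}
  fail(4) 'baca': from fail(3)=19 chase 'a': 19→6 ⇒ 9;  out=∅∪out(9)=∅
  fail(11) 'caba': from fail(10)=13 chase 'a': 13→1 ⇒ 2;  out={2}∪out(2)={2}
  fail(15) 'abdd': from fail(14)=20 chase 'd': 20→0 ⇒ 20;  out=∅∪out(20)=∅
  fail(5) 'bacad': from fail(4)=9 chase 'd': 9→12→0 ⇒ 20;  out={0}∪out(20)={0}
  fail(16) 'abddc': from fail(15)=20 chase 'c': 20→0 ⇒ 6;  out={3}∪out(6)={3}

Run:
i=0 'c': node 0→6
i=1 'c': node 6→17
i=2 'a': node 17→18  ** P4@[0:2]
i=3 'a': node 18→12 (fail-walked)
i=4 'd': node 12→20 (fail-walked)
i=5 'c': node 20→6 (fail-walked)
i=6 'c': node 6→17
i=7 'a': node 17→18  ** P4@[5:7]
i=8 'b': node 18→10 (fail-walked)
i=9 'a': node 10→11  ** P2@[6:9]
i=10 'c': node 11→3 (fail-walked)  ** P5@[9:10]
i=11 'a': node 3→4
i=12 'd': node 4→5  ** P0@[8:12]
i=13 'b': node 5→21 (fail-walked)  ** P6@[12:13]
i=14 'd': node 21→20 (fail-walked)
i=15 'd': node 20→20 (fail-walked)
i=16 'c': node 20→6 (fail-walked)
i=17 'c': node 6→17
i=18 'b': node 17→1 (fail-walked)
i=19 'a': node 1→2
i=20 'c': node 2→3  ** P5@[19:20]
i=21 'a': node 3→4
i=22 'd': node 4→5  ** P0@[18:22]
i=23 'b': node 5→21 (fail-walked)  ** P6@[22:23]
i=24 'c': node 21→6 (fail-walked)
i=25 'c': node 6→17
i=26 'a': node 17→18  ** P4@[24:26]
i=27 'b': node 18→10 (fail-walked)
i=28 'd': node 10→14 (fail-walked)
i=29 'd': node 14→15
i=30 'b': node 15→21 (fail-walked)  ** P6@[29:30]
i=31 'd': node 21→20 (fail-walked)
i=32 'b': node 20→21  ** P6@[31:32]
i=33 'b': node 21→1 (fail-walked)
i=34 'a': node 1→2
i=35 'c': node 2→3  ** P5@[34:35]
i=36 'd': node 3→7 (fail-walked)
i=37 'b': node 7→8  ** P1@[35:37],P6@[36:37]
i=38 'b': node 8→1 (fail-walked)
i=39 'b': node 1→1 (fail-walked)
i=40 'a': node 1→2
i=41 'c': node 2→3  ** P5@[40:41]
i=42 'a': node 3→4
i=43 'd': node 4→5  ** P0@[39:43]
i=44 'b': node 5→21 (fail-walked)  ** P6@[43:44]
i=45 'a': node 21→2 (fail-walked)
i=46 'c': node 2→3  ** P5@[45:46]
i=47 'a': node 3→4
i=48 'd': node 4→5  ** P0@[44:48]
i=49 'd': node 5→20 (fail-walked)
i=50 'c': node 20→6 (fail-walked)
i=51 'd': node 6→7
i=52 'a': node 7→12 (fail-walked)
i=53 'd': node 12→20 (fail-walked)
i=54 'a': node 20→12 (fail-walked)
i=55 'd': node 12→20 (fail-walked)
i=56 'd': node 20→20 (fail-walked)
i=57 'c': node 20→6 (fail-walked)
i=58 'c': node 6→17
i=59 'a': node 17→18  ** P4@[57:59]

Matches: [[2,4],[7,4],[9,2],[10,5],[12,0],[13,6],[20,5],[22,0],[23,6],[26,4],[30,6],[32,6],[35,5],[37,1],[37,6],[41,5],[43,0],[44,6],[46,5],[48,0],[59,4]]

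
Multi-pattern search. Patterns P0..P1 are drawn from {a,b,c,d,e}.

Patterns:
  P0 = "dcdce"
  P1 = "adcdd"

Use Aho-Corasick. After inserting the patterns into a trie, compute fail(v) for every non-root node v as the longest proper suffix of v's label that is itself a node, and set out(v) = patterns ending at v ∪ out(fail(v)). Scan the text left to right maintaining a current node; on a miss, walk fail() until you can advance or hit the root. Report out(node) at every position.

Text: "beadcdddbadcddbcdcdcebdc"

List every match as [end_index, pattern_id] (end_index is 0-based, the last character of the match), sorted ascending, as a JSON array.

Build:
Trie (insert patterns):
  0='ε' goto a→6 d→1
  1='d' goto c→2
  2='dc' goto d→3
  3='dcd' goto c→4
  4='dcdc' goto e→5
  5='dcdce' goto ·  ←P0
  6='a' goto d→7
  7='ad' goto c→8
  8='adc' goto d→9
  9='adcd' goto d→10
  10='adcdd' goto ·  ←P1

BFS fail/out derivation:
  fail(1) 'd': from fail(0)=0 chase 'd': 0 ⇒ 0;  out=∅∪out(0)=∅
  fail(6) 'a': from fail(0)=0 chase 'a': 0 ⇒ 0;  out=∅∪out(0)=∅
  fail(2) 'dc': from fail(1)=0 chase 'c': 0 ⇒ 0;  out=∅∪out(0)=∅
  fail(7) 'ad': from fail(6)=0 chase 'd': 0 ⇒ 1;  out=∅∪out(1)=∅
  fail(3) 'dcd': from fail(2)=0 chase 'd': 0 ⇒ 1;  out=∅∪out(1)=∅
  fail(8) 'adc': from fail(7)=1 chase 'c': 1 ⇒ 2;  out=∅∪out(2)=∅
  fail(4) 'dcdc': from fail(3)=1 chase 'c': 1 ⇒ 2;  out=∅∪out(2)=∅
  fail(9) 'adcd': from fail(8)=2 chase 'd': 2 ⇒ 3;  out=∅∪out(3)=∅
  fail(5) 'dcdce': from fail(4)=2 chase 'e': 2→0 ⇒ 0;  out={0}∪out(0)={0}
  fail(10) 'adcdd': from fail(9)=3 chase 'd': 3→1→0 ⇒ 1;  out={1}∪out(1)={1}

Text stream:
pos 0 'b': at 0
pos 1 'e': at 0
pos 2 'a': at 6
pos 3 'd': at 7
pos 4 'c': at 8
pos 5 'd': at 9
pos 6 'd': at 10  ** P1@[2:6]
pos 7 'd': at 1 ·f
pos 8 'b': at 0 ·f
pos 9 'a': at 6
pos 10 'd': at 7
pos 11 'c': at 8
pos 12 'd': at 9
pos 13 'd': at 10  ** P1@[9:13]
pos 14 'b': at 0 ·f
pos 15 'c': at 0
pos 16 'd': at 1
pos 17 'c': at 2
pos 18 'd': at 3
pos 19 'c': at 4
pos 20 'e': at 5  ** P0@[16:20]
pos 21 'b': at 0 ·f
pos 22 'd': at 1
pos 23 'c': at 2

All matches (sorted): [[6,1],[13,1],[20,0]]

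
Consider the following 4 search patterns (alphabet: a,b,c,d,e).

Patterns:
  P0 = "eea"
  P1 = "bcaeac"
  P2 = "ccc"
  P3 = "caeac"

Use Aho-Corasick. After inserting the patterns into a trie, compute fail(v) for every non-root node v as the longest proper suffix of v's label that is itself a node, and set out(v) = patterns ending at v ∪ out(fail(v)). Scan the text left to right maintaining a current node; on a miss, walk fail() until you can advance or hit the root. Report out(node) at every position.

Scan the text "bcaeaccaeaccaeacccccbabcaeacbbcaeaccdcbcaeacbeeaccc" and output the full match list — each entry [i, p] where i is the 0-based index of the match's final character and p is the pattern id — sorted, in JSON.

Construct AC machine:
Trie (insert patterns):
  n0 'ε': b→4 c→10 e→1
  n1 'e': e→2
  n2 'ee': a→3
  n3 'eea': ·  ←P0
  n4 'b': c→5
  n5 'bc': a→6
  n6 'bca': e→7
  n7 'bcae': a→8
  n8 'bcaea': c→9
  n9 'bcaeac': ·  ←P1
  n10 'c': a→13 c→11
  n11 'cc': c→12
  n12 'ccc': ·  ←P2
  n13 'ca': e→14
  n14 'cae': a→15
  n15 'caea': c→16
  n16 'caeac': ·  ←P3

Failure links (BFS by depth):
  n1('e'): parent n0 fail=0; on 'e' 0 → fail=0;  out ∅∪∅=∅
  n4('b'): parent n0 fail=0; on 'b' 0 → fail=0;  out ∅∪∅=∅
  n10('c'): parent n0 fail=0; on 'c' 0 → fail=0;  out ∅∪∅=∅
  n2('ee'): parent n1 fail=0; on 'e' 0 → fail=1;  out ∅∪∅=∅
  n5('bc'): parent n4 fail=0; on 'c' 0 → fail=10;  out ∅∪∅=∅
  n11('cc'): parent n10 fail=0; on 'c' 0 → fail=10;  out ∅∪∅=∅
  n13('ca'): parent n10 fail=0; on 'a' 0 → fail=0;  out ∅∪∅=∅
  n3('eea'): parent n2 fail=1; on 'a' 1→0 → fail=0;  out {0}∪∅={0}
  n6('bca'): parent n5 fail=10; on 'a' 10 → fail=13;  out ∅∪∅=∅
  n12('ccc'): parent n11 fail=10; on 'c' 10 → fail=11;  out {2}∪∅={2}
  n14('cae'): parent n13 fail=0; on 'e' 0 → fail=1;  out ∅∪∅=∅
  n7('bcae'): parent n6 fail=13; on 'e' 13 → fail=14;  out ∅∪∅=∅
  n15('caea'): parent n14 fail=1; on 'a' 1→0 → fail=0;  out ∅∪∅=∅
  n8('bcaea'): parent n7 fail=14; on 'a' 14 → fail=15;  out ∅∪∅=∅
  n16('caeac'): parent n15 fail=0; on 'c' 0 → fail=10;  out {3}∪∅={3}
  n9('bcaeac'): parent n8 fail=15; on 'c' 15 → fail=16;  out {1}∪{3}={1,3}

Run:
pos 0 'b': at 4
pos 1 'c': at 5
pos 2 'a': at 6
pos 3 'e': at 7
pos 4 'a': at 8
pos 5 'c': at 9  → match P1@[0:5],P3@[1:5]
pos 6 'c': at 11 ·f
pos 7 'a': at 13 ·f
pos 8 'e': at 14
pos 9 'a': at 15
pos 10 'c': at 16  → match P3@[6:10]
pos 11 'c': at 11 ·f
pos 12 'a': at 13 ·f
pos 13 'e': at 14
pos 14 'a': at 15
pos 15 'c': at 16  → match P3@[11:15]
pos 16 'c': at 11 ·f
pos 17 'c': at 12  → match P2@[15:17]
pos 18 'c': at 12 ·f  → match P2@[16:18]
pos 19 'c': at 12 ·f  → match P2@[17:19]
pos 20 'b': at 4 ·f
pos 21 'a': at 0 ·f
pos 22 'b': at 4
pos 23 'c': at 5
pos 24 'a': at 6
pos 25 'e': at 7
pos 26 'a': at 8
pos 27 'c': at 9  → match P1@[22:27],P3@[23:27]
pos 28 'b': at 4 ·f
pos 29 'b': at 4 ·f
pos 30 'c': at 5
pos 31 'a': at 6
pos 32 'e': at 7
pos 33 'a': at 8
pos 34 'c': at 9  → match P1@[29:34],P3@[30:34]
pos 35 'c': at 11 ·f
pos 36 'd': at 0 ·f
pos 37 'c': at 10
pos 38 'b': at 4 ·f
pos 39 'c': at 5
pos 40 'a': at 6
pos 41 'e': at 7
pos 42 'a': at 8
pos 43 'c': at 9  → match P1@[38:43],P3@[39:43]
pos 44 'b': at 4 ·f
pos 45 'e': at 1 ·f
pos 46 'e': at 2
pos 47 'a': at 3  → match P0@[45:47]
pos 48 'c': at 10 ·f
pos 49 'c': at 11
pos 50 'c': at 12  → match P2@[48:50]

All matches (sorted): [[5,1],[5,3],[10,3],[15,3],[17,2],[18,2],[19,2],[27,1],[27,3],[34,1],[34,3],[43,1],[43,3],[47,0],[50,2]]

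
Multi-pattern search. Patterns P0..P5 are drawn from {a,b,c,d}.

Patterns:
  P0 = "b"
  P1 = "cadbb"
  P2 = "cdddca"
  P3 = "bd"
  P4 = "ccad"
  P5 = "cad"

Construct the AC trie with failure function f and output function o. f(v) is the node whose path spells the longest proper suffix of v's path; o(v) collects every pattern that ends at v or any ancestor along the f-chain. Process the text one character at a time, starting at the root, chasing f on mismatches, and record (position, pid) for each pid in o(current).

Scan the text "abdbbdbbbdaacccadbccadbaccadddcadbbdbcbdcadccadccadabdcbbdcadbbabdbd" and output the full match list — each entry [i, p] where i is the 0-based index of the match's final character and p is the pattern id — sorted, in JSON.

Build automaton:
Trie (insert patterns):
  n0 'ε': b→1 c→2
  n1 'b': d→12  ←P0
  n2 'c': a→3 c→13 d→7
  n3 'ca': d→4
  n4 'cad': b→5  ←P5
  n5 'cadb': b→6
  n6 'cadbb': ·  ←P1
  n7 'cd': d→8
  n8 'cdd': d→9
  n9 'cddd': c→10
  n10 'cdddc': a→11
  n11 'cdddca': ·  ←P2
  n12 'bd': ·  ←P3
  n13 'cc': a→14
  n14 'cca': d→15
  n15 'ccad': ·  ←P4

BFS fail/out derivation:
  n1('b'): parent n0 fail=0; on 'b' 0 → fail=0;  out {0}∪∅={0}
  n2('c'): parent n0 fail=0; on 'c' 0 → fail=0;  out ∅∪∅=∅
  n3('ca'): parent n2 fail=0; on 'a' 0 → fail=0;  out ∅∪∅=∅
  n7('cd'): parent n2 fail=0; on 'd' 0 → fail=0;  out ∅∪∅=∅
  n12('bd'): parent n1 fail=0; on 'd' 0 → fail=0;  out {3}∪∅={3}
  n13('cc'): parent n2 fail=0; on 'c' 0 → fail=2;  out ∅∪∅=∅
  n4('cad'): parent n3 fail=0; on 'd' 0 → fail=0;  out {5}∪∅={5}
  n8('cdd'): parent n7 fail=0; on 'd' 0 → fail=0;  out ∅∪∅=∅
  n14('cca'): parent n13 fail=2; on 'a' 2 → fail=3;  out ∅∪∅=∅
  n5('cadb'): parent n4 fail=0; on 'b' 0 → fail=1;  out ∅∪{0}={0}
  n9('cddd'): parent n8 fail=0; on 'd' 0 → fail=0;  out ∅∪∅=∅
  n15('ccad'): parent n14 fail=3; on 'd' 3 → fail=4;  out {4}∪{5}={4,5}
  n6('cadbb'): parent n5 fail=1; on 'b' 1→0 → fail=1;  out {1}∪{0}={0,1}
  n10('cdddc'): parent n9 fail=0; on 'c' 0 → fail=2;  out ∅∪∅=∅
  n11('cdddca'): parent n10 fail=2; on 'a' 2 → fail=3;  out {2}∪∅={2}

Text stream:
[0] read 'a'  n0⇒n0
[1] read 'b'  n0⇒n1  ** P0@[1:1]
[2] read 'd'  n1⇒n12  ** P3@[1:2]
[3] read 'b'  n12⇒n1 (fail-walked)  ** P0@[3:3]
[4] read 'b'  n1⇒n1 (fail-walked)  ** P0@[4:4]
[5] read 'd'  n1⇒n12  ** P3@[4:5]
[6] read 'b'  n12⇒n1 (fail-walked)  ** P0@[6:6]
[7] read 'b'  n1⇒n1 (fail-walked)  ** P0@[7:7]
[8] read 'b'  n1⇒n1 (fail-walked)  ** P0@[8:8]
[9] read 'd'  n1⇒n12  ** P3@[8:9]
[10] read 'a'  n12⇒n0 (fail-walked)
[11] read 'a'  n0⇒n0
[12] read 'c'  n0⇒n2
[13] read 'c'  n2⇒n13
[14] read 'c'  n13⇒n13 (fail-walked)
[15] read 'a'  n13⇒n14
[16] read 'd'  n14⇒n15  ** P4@[13:16],P5@[14:16]
[17] read 'b'  n15⇒n5 (fail-walked)  ** P0@[17:17]
[18] read 'c'  n5⇒n2 (fail-walked)
[19] read 'c'  n2⇒n13
[20] read 'a'  n13⇒n14
[21] read 'd'  n14⇒n15  ** P4@[18:21],P5@[19:21]
[22] read 'b'  n15⇒n5 (fail-walked)  ** P0@[22:22]
[23] read 'a'  n5⇒n0 (fail-walked)
[24] read 'c'  n0⇒n2
[25] read 'c'  n2⇒n13
[26] read 'a'  n13⇒n14
[27] read 'd'  n14⇒n15  ** P4@[24:27],P5@[25:27]
[28] read 'd'  n15⇒n0 (fail-walked)
[29] read 'd'  n0⇒n0
[30] read 'c'  n0⇒n2
[31] read 'a'  n2⇒n3
[32] read 'd'  n3⇒n4  ** P5@[30:32]
[33] read 'b'  n4⇒n5  ** P0@[33:33]
[34] read 'b'  n5⇒n6  ** P0@[34:34],P1@[30:34]
[35] read 'd'  n6⇒n12 (fail-walked)  ** P3@[34:35]
[36] read 'b'  n12⇒n1 (fail-walked)  ** P0@[36:36]
[37] read 'c'  n1⇒n2 (fail-walked)
[38] read 'b'  n2⇒n1 (fail-walked)  ** P0@[38:38]
[39] read 'd'  n1⇒n12  ** P3@[38:39]
[40] read 'c'  n12⇒n2 (fail-walked)
[41] read 'a'  n2⇒n3
[42] read 'd'  n3⇒n4  ** P5@[40:42]
[43] read 'c'  n4⇒n2 (fail-walked)
[44] read 'c'  n2⇒n13
[45] read 'a'  n13⇒n14
[46] read 'd'  n14⇒n15  ** P4@[43:46],P5@[44:46]
[47] read 'c'  n15⇒n2 (fail-walked)
[48] read 'c'  n2⇒n13
[49] read 'a'  n13⇒n14
[50] read 'd'  n14⇒n15  ** P4@[47:50],P5@[48:50]
[51] read 'a'  n15⇒n0 (fail-walked)
[52] read 'b'  n0⇒n1  ** P0@[52:52]
[53] read 'd'  n1⇒n12  ** P3@[52:53]
[54] read 'c'  n12⇒n2 (fail-walked)
[55] read 'b'  n2⇒n1 (fail-walked)  ** P0@[55:55]
[56] read 'b'  n1⇒n1 (fail-walked)  ** P0@[56:56]
[57] read 'd'  n1⇒n12  ** P3@[56:57]
[58] read 'c'  n12⇒n2 (fail-walked)
[59] read 'a'  n2⇒n3
[60] read 'd'  n3⇒n4  ** P5@[58:60]
[61] read 'b'  n4⇒n5  ** P0@[61:61]
[62] read 'b'  n5⇒n6  ** P0@[62:62],P1@[58:62]
[63] read 'a'  n6⇒n0 (fail-walked)
[64] read 'b'  n0⇒n1  ** P0@[64:64]
[65] read 'd'  n1⇒n12  ** P3@[64:65]
[66] read 'b'  n12⇒n1 (fail-walked)  ** P0@[66:66]
[67] read 'd'  n1⇒n12  ** P3@[66:67]

Matches: [[1,0],[2,3],[3,0],[4,0],[5,3],[6,0],[7,0],[8,0],[9,3],[16,4],[16,5],[17,0],[21,4],[21,5],[22,0],[27,4],[27,5],[32,5],[33,0],[34,0],[34,1],[35,3],[36,0],[38,0],[39,3],[42,5],[46,4],[46,5],[50,4],[50,5],[52,0],[53,3],[55,0],[56,0],[57,3],[60,5],[61,0],[62,0],[62,1],[64,0],[65,3],[66,0],[67,3]]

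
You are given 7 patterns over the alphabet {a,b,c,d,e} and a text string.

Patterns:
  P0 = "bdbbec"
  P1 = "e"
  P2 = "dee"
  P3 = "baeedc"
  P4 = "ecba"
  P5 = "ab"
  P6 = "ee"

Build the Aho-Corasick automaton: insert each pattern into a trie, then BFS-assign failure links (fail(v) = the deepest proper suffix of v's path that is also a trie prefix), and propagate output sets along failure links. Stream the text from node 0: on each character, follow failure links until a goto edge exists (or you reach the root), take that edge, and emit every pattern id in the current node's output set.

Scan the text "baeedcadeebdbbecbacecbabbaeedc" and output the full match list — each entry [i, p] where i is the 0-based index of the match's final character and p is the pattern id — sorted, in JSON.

Build automaton:
Trie (insert patterns):
  n0 'ε': a→19 b→1 d→8 e→7
  n1 'b': a→11 d→2
  n2 'bd': b→3
  n3 'bdb': b→4
  n4 'bdbb': e→5
  n5 'bdbbe': c→6
  n6 'bdbbec': ·  ←P0
  n7 'e': c→16 e→21  ←P1
  n8 'd': e→9
  n9 'de': e→10
  n10 'dee': ·  ←P2
  n11 'ba': e→12
  n12 'bae': e→13
  n13 'baee': d→14
  n14 'baeed': c→15
  n15 'baeedc': ·  ←P3
  n16 'ec': b→17
  n17 'ecb': a→18
  n18 'ecba': ·  ←P4
  n19 'a': b→20
  n20 'ab': ·  ←P5
  n21 'ee': ·  ←P6

Failure links (BFS by depth):
  n1('b'): parent n0 fail=0; on 'b' 0 → fail=0;  out ∅∪∅=∅
  n7('e'): parent n0 fail=0; on 'e' 0 → fail=0;  out {1}∪∅={1}
  n8('d'): parent n0 fail=0; on 'd' 0 → fail=0;  out ∅∪∅=∅
  n19('a'): parent n0 fail=0; on 'a' 0 → fail=0;  out ∅∪∅=∅
  n2('bd'): parent n1 fail=0; on 'd' 0 → fail=8;  out ∅∪∅=∅
  n9('de'): parent n8 fail=0; on 'e' 0 → fail=7;  out ∅∪{1}={1}
  n11('ba'): parent n1 fail=0; on 'a' 0 → fail=19;  out ∅∪∅=∅
  n16('ec'): parent n7 fail=0; on 'c' 0 → fail=0;  out ∅∪∅=∅
  n20('ab'): parent n19 fail=0; on 'b' 0 → fail=1;  out {5}∪∅={5}
  n21('ee'): parent n7 fail=0; on 'e' 0 → fail=7;  out {6}∪{1}={1,6}
  n3('bdb'): parent n2 fail=8; on 'b' 8→0 → fail=1;  out ∅∪∅=∅
  n10('dee'): parent n9 fail=7; on 'e' 7 → fail=21;  out {2}∪{1,6}={1,2,6}
  n12('bae'): parent n11 fail=19; on 'e' 19→0 → fail=7;  out ∅∪{1}={1}
  n17('ecb'): parent n16 fail=0; on 'b' 0 → fail=1;  out ∅∪∅=∅
  n4('bdbb'): parent n3 fail=1; on 'b' 1→0 → fail=1;  out ∅∪∅=∅
  n13('baee'): parent n12 fail=7; on 'e' 7 → fail=21;  out ∅∪{1,6}={1,6}
  n18('ecba'): parent n17 fail=1; on 'a' 1 → fail=11;  out {4}∪∅={4}
  n5('bdbbe'): parent n4 fail=1; on 'e' 1→0 → fail=7;  out ∅∪{1}={1}
  n14('baeed'): parent n13 fail=21; on 'd' 21→7→0 → fail=8;  out ∅∪∅=∅
  n6('bdbbec'): parent n5 fail=7; on 'c' 7 → fail=16;  out {0}∪∅={0}
  n15('baeedc'): parent n14 fail=8; on 'c' 8→0 → fail=0;  out {3}∪∅={3}

Run:
pos 0 'b': at 1
pos 1 'a': at 11
pos 2 'e': at 12  emit P1@[2:2]
pos 3 'e': at 13  emit P1@[3:3],P6@[2:3]
pos 4 'd': at 14
pos 5 'c': at 15  emit P3@[0:5]
pos 6 'a': at 19 ·f
pos 7 'd': at 8 ·f
pos 8 'e': at 9  emit P1@[8:8]
pos 9 'e': at 10  emit P1@[9:9],P2@[7:9],P6@[8:9]
pos 10 'b': at 1 ·f
pos 11 'd': at 2
pos 12 'b': at 3
pos 13 'b': at 4
pos 14 'e': at 5  emit P1@[14:14]
pos 15 'c': at 6  emit P0@[10:15]
pos 16 'b': at 17 ·f
pos 17 'a': at 18  emit P4@[14:17]
pos 18 'c': at 0 ·f
pos 19 'e': at 7  emit P1@[19:19]
pos 20 'c': at 16
pos 21 'b': at 17
pos 22 'a': at 18  emit P4@[19:22]
pos 23 'b': at 20 ·f  emit P5@[22:23]
pos 24 'b': at 1 ·f
pos 25 'a': at 11
pos 26 'e': at 12  emit P1@[26:26]
pos 27 'e': at 13  emit P1@[27:27],P6@[26:27]
pos 28 'd': at 14
pos 29 'c': at 15  emit P3@[24:29]

All matches (sorted): [[2,1],[3,1],[3,6],[5,3],[8,1],[9,1],[9,2],[9,6],[14,1],[15,0],[17,4],[19,1],[22,4],[23,5],[26,1],[27,1],[27,6],[29,3]]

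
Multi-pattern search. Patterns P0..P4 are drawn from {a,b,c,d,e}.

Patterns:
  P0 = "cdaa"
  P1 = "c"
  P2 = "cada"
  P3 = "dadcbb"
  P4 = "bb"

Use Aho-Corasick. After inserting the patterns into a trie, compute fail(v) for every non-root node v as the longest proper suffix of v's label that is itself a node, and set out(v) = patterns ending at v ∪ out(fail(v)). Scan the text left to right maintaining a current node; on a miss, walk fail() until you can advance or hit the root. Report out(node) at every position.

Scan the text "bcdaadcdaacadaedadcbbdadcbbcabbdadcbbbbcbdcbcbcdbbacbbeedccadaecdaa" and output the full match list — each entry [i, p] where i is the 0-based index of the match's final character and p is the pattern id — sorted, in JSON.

Build:
Trie nodes:
  0='ε' goto b→14 c→1 d→8
  1='c' goto a→5 d→2  [P1 ends]
  2='cd' goto a→3
  3='cda' goto a→4
  4='cdaa' goto ·  [P0 ends]
  5='ca' goto d→6
  6='cad' goto a→7
  7='cada' goto ·  [P2 ends]
  8='d' goto a→9
  9='da' goto d→10
  10='dad' goto c→11
  11='dadc' goto b→12
  12='dadcb' goto b→13
  13='dadcbb' goto ·  [P3 ends]
  14='b' goto b→15
  15='bb' goto ·  [P4 ends]

BFS fail/out derivation:
  fail(1) 'c': from fail(0)=0 chase 'c': 0 ⇒ 0;  out={1}∪out(0)={1}
  fail(8) 'd': from fail(0)=0 chase 'd': 0 ⇒ 0;  out=∅∪out(0)=∅
  fail(14) 'b': from fail(0)=0 chase 'b': 0 ⇒ 0;  out=∅∪out(0)=∅
  fail(2) 'cd': from fail(1)=0 chase 'd': 0 ⇒ 8;  out=∅∪out(8)=∅
  fail(5) 'ca': from fail(1)=0 chase 'a': 0 ⇒ 0;  out=∅∪out(0)=∅
  fail(9) 'da': from fail(8)=0 chase 'a': 0 ⇒ 0;  out=∅∪out(0)=∅
  fail(15) 'bb': from fail(14)=0 chase 'b': 0 ⇒ 14;  out={4}∪out(14)={4}
  fail(3) 'cda': from fail(2)=8 chase 'a': 8 ⇒ 9;  out=∅∪out(9)=∅
  fail(6) 'cad': from fail(5)=0 chase 'd': 0 ⇒ 8;  out=∅∪out(8)=∅
  fail(10) 'dad': from fail(9)=0 chase 'd': 0 ⇒ 8;  out=∅∪out(8)=∅
  fail(4) 'cdaa': from fail(3)=9 chase 'a': 9→0 ⇒ 0;  out={0}∪out(0)={0}
  fail(7) 'cada': from fail(6)=8 chase 'a': 8 ⇒ 9;  out={2}∪out(9)={2}
  fail(11) 'dadc': from fail(10)=8 chase 'c': 8→0 ⇒ 1;  out=∅∪out(1)={1}
  fail(12) 'dadcb': from fail(11)=1 chase 'b': 1→0 ⇒ 14;  out=∅∪out(14)=∅
  fail(13) 'dadcbb': from fail(12)=14 chase 'b': 14 ⇒ 15;  out={3}∪out(15)={3,4}

Text stream:
[0] read 'b'  n0⇒n14
[1] read 'c'  n14⇒n1 ·f  ** P1@[1:1]
[2] read 'd'  n1⇒n2
[3] read 'a'  n2⇒n3
[4] read 'a'  n3⇒n4  ** P0@[1:4]
[5] read 'd'  n4⇒n8 ·f
[6] read 'c'  n8⇒n1 ·f  ** P1@[6:6]
[7] read 'd'  n1⇒n2
[8] read 'a'  n2⇒n3
[9] read 'a'  n3⇒n4  ** P0@[6:9]
[10] read 'c'  n4⇒n1 ·f  ** P1@[10:10]
[11] read 'a'  n1⇒n5
[12] read 'd'  n5⇒n6
[13] read 'a'  n6⇒n7  ** P2@[10:13]
[14] read 'e'  n7⇒n0 ·f
[15] read 'd'  n0⇒n8
[16] read 'a'  n8⇒n9
[17] read 'd'  n9⇒n10
[18] read 'c'  n10⇒n11  ** P1@[18:18]
[19] read 'b'  n11⇒n12
[20] read 'b'  n12⇒n13  ** P3@[15:20],P4@[19:20]
[21] read 'd'  n13⇒n8 ·f
[22] read 'a'  n8⇒n9
[23] read 'd'  n9⇒n10
[24] read 'c'  n10⇒n11  ** P1@[24:24]
[25] read 'b'  n11⇒n12
[26] read 'b'  n12⇒n13  ** P3@[21:26],P4@[25:26]
[27] read 'c'  n13⇒n1 ·f  ** P1@[27:27]
[28] read 'a'  n1⇒n5
[29] read 'b'  n5⇒n14 ·f
[30] read 'b'  n14⇒n15  ** P4@[29:30]
[31] read 'd'  n15⇒n8 ·f
[32] read 'a'  n8⇒n9
[33] read 'd'  n9⇒n10
[34] read 'c'  n10⇒n11  ** P1@[34:34]
[35] read 'b'  n11⇒n12
[36] read 'b'  n12⇒n13  ** P3@[31:36],P4@[35:36]
[37] read 'b'  n13⇒n15 ·f  ** P4@[36:37]
[38] read 'b'  n15⇒n15 ·f  ** P4@[37:38]
[39] read 'c'  n15⇒n1 ·f  ** P1@[39:39]
[40] read 'b'  n1⇒n14 ·f
[41] read 'd'  n14⇒n8 ·f
[42] read 'c'  n8⇒n1 ·f  ** P1@[42:42]
[43] read 'b'  n1⇒n14 ·f
[44] read 'c'  n14⇒n1 ·f  ** P1@[44:44]
[45] read 'b'  n1⇒n14 ·f
[46] read 'c'  n14⇒n1 ·f  ** P1@[46:46]
[47] read 'd'  n1⇒n2
[48] read 'b'  n2⇒n14 ·f
[49] read 'b'  n14⇒n15  ** P4@[48:49]
[50] read 'a'  n15⇒n0 ·f
[51] read 'c'  n0⇒n1  ** P1@[51:51]
[52] read 'b'  n1⇒n14 ·f
[53] read 'b'  n14⇒n15  ** P4@[52:53]
[54] read 'e'  n15⇒n0 ·f
[55] read 'e'  n0⇒n0
[56] read 'd'  n0⇒n8
[57] read 'c'  n8⇒n1 ·f  ** P1@[57:57]
[58] read 'c'  n1⇒n1 ·f  ** P1@[58:58]
[59] read 'a'  n1⇒n5
[60] read 'd'  n5⇒n6
[61] read 'a'  n6⇒n7  ** P2@[58:61]
[62] read 'e'  n7⇒n0 ·f
[63] read 'c'  n0⇒n1  ** P1@[63:63]
[64] read 'd'  n1⇒n2
[65] read 'a'  n2⇒n3
[66] read 'a'  n3⇒n4  ** P0@[63:66]

Result: [[1,1],[4,0],[6,1],[9,0],[10,1],[13,2],[18,1],[20,3],[20,4],[24,1],[26,3],[26,4],[27,1],[30,4],[34,1],[36,3],[36,4],[37,4],[38,4],[39,1],[42,1],[44,1],[46,1],[49,4],[51,1],[53,4],[57,1],[58,1],[61,2],[63,1],[66,0]]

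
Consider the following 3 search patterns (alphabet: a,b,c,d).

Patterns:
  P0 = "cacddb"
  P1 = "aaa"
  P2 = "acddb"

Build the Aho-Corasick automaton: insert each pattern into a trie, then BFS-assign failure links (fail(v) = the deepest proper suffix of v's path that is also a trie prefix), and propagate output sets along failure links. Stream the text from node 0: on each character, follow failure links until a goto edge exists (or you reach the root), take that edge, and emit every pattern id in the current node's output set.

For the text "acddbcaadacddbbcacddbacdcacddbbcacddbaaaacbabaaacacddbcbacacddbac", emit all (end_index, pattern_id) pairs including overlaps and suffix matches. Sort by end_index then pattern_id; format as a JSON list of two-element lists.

Build:
Trie (insert patterns):
  0='ε' goto a→7 c→1
  1='c' goto a→2
  2='ca' goto c→3
  3='cac' goto d→4
  4='cacd' goto d→5
  5='cacdd' goto b→6
  6='cacddb' goto ·  ←P0
  7='a' goto a→8 c→10
  8='aa' goto a→9
  9='aaa' goto ·  ←P1
  10='ac' goto d→11
  11='acd' goto d→12
  12='acdd' goto b→13
  13='acddb' goto ·  ←P2

BFS fail/out derivation:
  n1('c'): parent n0 fail=0; on 'c' 0 → fail=0;  out ∅∪∅=∅
  n7('a'): parent n0 fail=0; on 'a' 0 → fail=0;  out ∅∪∅=∅
  n2('ca'): parent n1 fail=0; on 'a' 0 → fail=7;  out ∅∪∅=∅
  n8('aa'): parent n7 fail=0; on 'a' 0 → fail=7;  out ∅∪∅=∅
  n10('ac'): parent n7 fail=0; on 'c' 0 → fail=1;  out ∅∪∅=∅
  n3('cac'): parent n2 fail=7; on 'c' 7 → fail=10;  out ∅∪∅=∅
  n9('aaa'): parent n8 fail=7; on 'a' 7 → fail=8;  out {1}∪∅={1}
  n11('acd'): parent n10 fail=1; on 'd' 1→0 → fail=0;  out ∅∪∅=∅
  n4('cacd'): parent n3 fail=10; on 'd' 10 → fail=11;  out ∅∪∅=∅
  n12('acdd'): parent n11 fail=0; on 'd' 0 → fail=0;  out ∅∪∅=∅
  n5('cacdd'): parent n4 fail=11; on 'd' 11 → fail=12;  out ∅∪∅=∅
  n13('acddb'): parent n12 fail=0; on 'b' 0 → fail=0;  out {2}∪∅={2}
  n6('cacddb'): parent n5 fail=12; on 'b' 12 → fail=13;  out {0}∪{2}={0,2}

Text stream:
i=0 'a': node 0→7
i=1 'c': node 7→10
i=2 'd': node 10→11
i=3 'd': node 11→12
i=4 'b': node 12→13  emit P2@[0:4]
i=5 'c': node 13→1 (fail-walked)
i=6 'a': node 1→2
i=7 'a': node 2→8 (fail-walked)
i=8 'd': node 8→0 (fail-walked)
i=9 'a': node 0→7
i=10 'c': node 7→10
i=11 'd': node 10→11
i=12 'd': node 11→12
i=13 'b': node 12→13  emit P2@[9:13]
i=14 'b': node 13→0 (fail-walked)
i=15 'c': node 0→1
i=16 'a': node 1→2
i=17 'c': node 2→3
i=18 'd': node 3→4
i=19 'd': node 4→5
i=20 'b': node 5→6  emit P0@[15:20],P2@[16:20]
i=21 'a': node 6→7 (fail-walked)
i=22 'c': node 7→10
i=23 'd': node 10→11
i=24 'c': node 11→1 (fail-walked)
i=25 'a': node 1→2
i=26 'c': node 2→3
i=27 'd': node 3→4
i=28 'd': node 4→5
i=29 'b': node 5→6  emit P0@[24:29],P2@[25:29]
i=30 'b': node 6→0 (fail-walked)
i=31 'c': node 0→1
i=32 'a': node 1→2
i=33 'c': node 2→3
i=34 'd': node 3→4
i=35 'd': node 4→5
i=36 'b': node 5→6  emit P0@[31:36],P2@[32:36]
i=37 'a': node 6→7 (fail-walked)
i=38 'a': node 7→8
i=39 'a': node 8→9  emit P1@[37:39]
i=40 'a': node 9→9 (fail-walked)  emit P1@[38:40]
i=41 'c': node 9→10 (fail-walked)
i=42 'b': node 10→0 (fail-walked)
i=43 'a': node 0→7
i=44 'b': node 7→0 (fail-walked)
i=45 'a': node 0→7
i=46 'a': node 7→8
i=47 'a': node 8→9  emit P1@[45:47]
i=48 'c': node 9→10 (fail-walked)
i=49 'a': node 10→2 (fail-walked)
i=50 'c': node 2→3
i=51 'd': node 3→4
i=52 'd': node 4→5
i=53 'b': node 5→6  emit P0@[48:53],P2@[49:53]
i=54 'c': node 6→1 (fail-walked)
i=55 'b': node 1→0 (fail-walked)
i=56 'a': node 0→7
i=57 'c': node 7→10
i=58 'a': node 10→2 (fail-walked)
i=59 'c': node 2→3
i=60 'd': node 3→4
i=61 'd': node 4→5
i=62 'b': node 5→6  emit P0@[57:62],P2@[58:62]
i=63 'a': node 6→7 (fail-walked)
i=64 'c': node 7→10

Result: [[4,2],[13,2],[20,0],[20,2],[29,0],[29,2],[36,0],[36,2],[39,1],[40,1],[47,1],[53,0],[53,2],[62,0],[62,2]]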